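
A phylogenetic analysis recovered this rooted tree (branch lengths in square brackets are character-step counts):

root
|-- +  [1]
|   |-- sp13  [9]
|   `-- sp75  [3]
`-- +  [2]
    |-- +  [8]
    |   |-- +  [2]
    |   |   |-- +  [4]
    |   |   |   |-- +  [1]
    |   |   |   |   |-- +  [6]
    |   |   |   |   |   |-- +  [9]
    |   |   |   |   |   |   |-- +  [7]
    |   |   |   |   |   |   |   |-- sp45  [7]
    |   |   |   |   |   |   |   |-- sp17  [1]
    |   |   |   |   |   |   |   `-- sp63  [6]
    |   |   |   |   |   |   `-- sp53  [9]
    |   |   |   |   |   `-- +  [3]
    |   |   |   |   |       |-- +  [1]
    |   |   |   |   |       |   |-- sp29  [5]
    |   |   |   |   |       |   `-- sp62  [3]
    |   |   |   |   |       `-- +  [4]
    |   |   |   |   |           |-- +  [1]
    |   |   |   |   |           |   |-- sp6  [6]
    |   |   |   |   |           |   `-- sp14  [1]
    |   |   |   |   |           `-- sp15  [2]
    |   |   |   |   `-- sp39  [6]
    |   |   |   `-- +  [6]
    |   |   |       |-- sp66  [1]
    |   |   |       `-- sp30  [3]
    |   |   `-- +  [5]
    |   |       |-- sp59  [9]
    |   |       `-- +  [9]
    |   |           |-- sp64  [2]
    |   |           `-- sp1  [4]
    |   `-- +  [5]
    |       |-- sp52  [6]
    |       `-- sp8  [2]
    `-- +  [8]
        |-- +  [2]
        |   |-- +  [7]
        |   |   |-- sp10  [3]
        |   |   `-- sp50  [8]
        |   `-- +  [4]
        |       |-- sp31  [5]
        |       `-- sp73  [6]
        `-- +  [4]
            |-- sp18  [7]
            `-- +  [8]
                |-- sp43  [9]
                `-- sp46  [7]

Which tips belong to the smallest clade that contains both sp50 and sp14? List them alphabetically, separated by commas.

sp1, sp10, sp14, sp15, sp17, sp18, sp29, sp30, sp31, sp39, sp43, sp45, sp46, sp50, sp52, sp53, sp59, sp6, sp62, sp63, sp64, sp66, sp73, sp8

Tracing sp50: it sits inside (sp10,sp50).
Tracing sp14: it sits inside (sp6,sp14).
The smallest clade enclosing both is ((((((((sp45,sp17,sp63),sp53),((sp29,sp62),((sp6,sp14),sp15))),sp39),(sp66,sp30)),(sp59,(sp64,sp1))),(sp52,sp8)),(((sp10,sp50),(sp31,sp73)),(sp18,(sp43,sp46)))); the answer is its 24 terminal taxa in alphabetical order.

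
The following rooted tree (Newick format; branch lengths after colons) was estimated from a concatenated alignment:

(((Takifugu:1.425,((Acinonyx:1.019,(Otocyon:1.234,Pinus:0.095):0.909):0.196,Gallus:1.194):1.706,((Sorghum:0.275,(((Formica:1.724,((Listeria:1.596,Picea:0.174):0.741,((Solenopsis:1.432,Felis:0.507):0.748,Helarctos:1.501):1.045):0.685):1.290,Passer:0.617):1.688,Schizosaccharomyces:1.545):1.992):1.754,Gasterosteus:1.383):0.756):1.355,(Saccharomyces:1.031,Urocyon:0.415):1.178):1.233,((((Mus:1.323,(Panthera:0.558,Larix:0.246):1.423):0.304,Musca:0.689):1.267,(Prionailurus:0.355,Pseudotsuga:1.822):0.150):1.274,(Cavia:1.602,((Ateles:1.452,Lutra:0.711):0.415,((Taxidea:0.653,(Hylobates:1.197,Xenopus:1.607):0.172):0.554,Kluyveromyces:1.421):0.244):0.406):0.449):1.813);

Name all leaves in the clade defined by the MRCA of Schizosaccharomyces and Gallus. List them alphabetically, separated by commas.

Tracing Schizosaccharomyces: it sits inside (((Formica,((Listeria,Picea),((Solenopsis,Felis),Helarctos))),Passer),Schizosaccharomyces).
Tracing Gallus: it sits inside ((Acinonyx,(Otocyon,Pinus)),Gallus).
The smallest clade enclosing both is (Takifugu,((Acinonyx,(Otocyon,Pinus)),Gallus),((Sorghum,(((Formica,((Listeria,Picea),((Solenopsis,Felis),Helarctos))),Passer),Schizosaccharomyces)),Gasterosteus)); the answer is its 15 terminal taxa in alphabetical order.

Acinonyx, Felis, Formica, Gallus, Gasterosteus, Helarctos, Listeria, Otocyon, Passer, Picea, Pinus, Schizosaccharomyces, Solenopsis, Sorghum, Takifugu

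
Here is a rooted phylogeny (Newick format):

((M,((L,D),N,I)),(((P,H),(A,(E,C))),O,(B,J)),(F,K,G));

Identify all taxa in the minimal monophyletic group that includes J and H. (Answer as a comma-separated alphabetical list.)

A, B, C, E, H, J, O, P

Tracing J: it sits inside (B,J).
Tracing H: it sits inside (P,H).
The smallest clade enclosing both is (((P,H),(A,(E,C))),O,(B,J)); the answer is its 8 terminal taxa in alphabetical order.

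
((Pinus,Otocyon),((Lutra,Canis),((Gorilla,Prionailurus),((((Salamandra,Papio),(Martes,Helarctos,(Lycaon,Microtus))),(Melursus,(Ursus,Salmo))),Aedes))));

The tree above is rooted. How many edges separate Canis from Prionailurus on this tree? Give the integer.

The MRCA of Canis and Prionailurus is the node subtending ((Lutra,Canis),((Gorilla,Prionailurus),((((Salamandra,Papio),(Martes,Helarctos,(Lycaon,Microtus))),(Melursus,(Ursus,Salmo))),Aedes))).
From Canis up to that node: 2 branches. From Prionailurus up to the same node: 3 branches. Total: 2 + 3 = 5.

5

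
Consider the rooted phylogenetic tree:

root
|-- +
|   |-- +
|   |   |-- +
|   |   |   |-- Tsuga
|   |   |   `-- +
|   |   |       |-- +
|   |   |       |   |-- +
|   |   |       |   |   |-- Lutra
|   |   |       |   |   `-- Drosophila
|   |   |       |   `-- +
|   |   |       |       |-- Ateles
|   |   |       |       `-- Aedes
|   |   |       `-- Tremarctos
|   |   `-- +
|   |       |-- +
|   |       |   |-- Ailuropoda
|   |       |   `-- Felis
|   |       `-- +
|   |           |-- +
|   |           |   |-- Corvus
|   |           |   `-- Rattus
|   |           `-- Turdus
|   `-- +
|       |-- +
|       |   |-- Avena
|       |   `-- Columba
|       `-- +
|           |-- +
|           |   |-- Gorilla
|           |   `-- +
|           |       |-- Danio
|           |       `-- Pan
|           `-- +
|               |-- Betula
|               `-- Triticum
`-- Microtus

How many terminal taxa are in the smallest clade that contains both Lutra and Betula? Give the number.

The MRCA of Lutra and Betula is the node subtending (((Tsuga,(((Lutra,Drosophila),(Ateles,Aedes)),Tremarctos)),((Ailuropoda,Felis),((Corvus,Rattus),Turdus))),((Avena,Columba),((Gorilla,(Danio,Pan)),(Betula,Triticum)))).
That clade contains 18 terminal taxa: Aedes, Ailuropoda, Ateles, Avena, Betula, Columba, Corvus, Danio, Drosophila, Felis, Gorilla, Lutra, Pan, Rattus, Tremarctos, Triticum, Tsuga, Turdus.

18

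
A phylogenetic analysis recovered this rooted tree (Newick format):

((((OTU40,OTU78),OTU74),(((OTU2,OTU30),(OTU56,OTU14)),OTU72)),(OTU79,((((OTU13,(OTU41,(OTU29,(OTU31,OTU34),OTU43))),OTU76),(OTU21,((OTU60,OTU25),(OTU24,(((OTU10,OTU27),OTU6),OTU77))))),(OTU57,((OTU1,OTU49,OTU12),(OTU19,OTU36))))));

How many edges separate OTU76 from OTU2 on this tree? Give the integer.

The MRCA of OTU76 and OTU2 is the root of the tree.
From OTU76 up to that node: 5 branches. From OTU2 up to the same node: 5 branches. Total: 5 + 5 = 10.

10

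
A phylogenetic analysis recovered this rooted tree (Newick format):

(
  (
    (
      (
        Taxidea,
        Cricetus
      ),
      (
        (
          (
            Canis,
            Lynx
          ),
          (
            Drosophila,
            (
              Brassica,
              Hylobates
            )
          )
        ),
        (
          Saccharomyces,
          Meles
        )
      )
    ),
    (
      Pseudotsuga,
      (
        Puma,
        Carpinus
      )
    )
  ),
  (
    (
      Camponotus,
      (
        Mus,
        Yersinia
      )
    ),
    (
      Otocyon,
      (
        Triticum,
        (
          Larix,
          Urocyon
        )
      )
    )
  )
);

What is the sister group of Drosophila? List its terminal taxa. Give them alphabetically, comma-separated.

Drosophila attaches to the tree at the node subtending (Drosophila,(Brassica,Hylobates)).
The other lineage descending from that same node — the sister group — is (Brassica,Hylobates); its 2 tips in alphabetical order are the answer.

Brassica, Hylobates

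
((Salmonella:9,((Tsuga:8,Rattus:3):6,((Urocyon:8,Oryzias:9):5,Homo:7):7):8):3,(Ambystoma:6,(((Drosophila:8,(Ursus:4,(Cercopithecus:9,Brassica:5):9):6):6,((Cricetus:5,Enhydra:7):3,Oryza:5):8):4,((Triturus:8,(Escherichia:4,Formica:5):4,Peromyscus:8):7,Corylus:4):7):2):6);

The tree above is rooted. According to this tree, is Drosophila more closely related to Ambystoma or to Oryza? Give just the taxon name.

Oryza

The MRCA of Drosophila and Oryza subtends ((Drosophila,(Ursus,(Cercopithecus,Brassica))),((Cricetus,Enhydra),Oryza)) (7 taxa).
The MRCA of Drosophila and Ambystoma subtends (Ambystoma,(((Drosophila,(Ursus,(Cercopithecus,Brassica))),((Cricetus,Enhydra),Oryza)),((Triturus,(Escherichia,Formica),Peromyscus),Corylus))) (13 taxa).
The first is nested inside the second, so Drosophila shares a more recent common ancestor with Oryza.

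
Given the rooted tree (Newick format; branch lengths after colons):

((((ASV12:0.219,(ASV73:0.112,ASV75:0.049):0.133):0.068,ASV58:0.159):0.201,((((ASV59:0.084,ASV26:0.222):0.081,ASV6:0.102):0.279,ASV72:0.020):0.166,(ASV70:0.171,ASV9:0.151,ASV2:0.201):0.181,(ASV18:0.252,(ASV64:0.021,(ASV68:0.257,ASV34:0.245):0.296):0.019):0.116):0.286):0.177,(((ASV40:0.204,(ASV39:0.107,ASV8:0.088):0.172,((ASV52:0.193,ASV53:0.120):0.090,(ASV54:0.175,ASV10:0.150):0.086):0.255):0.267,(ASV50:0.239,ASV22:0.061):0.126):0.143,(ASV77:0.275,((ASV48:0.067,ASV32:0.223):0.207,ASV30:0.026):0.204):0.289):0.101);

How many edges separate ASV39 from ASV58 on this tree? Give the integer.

8

The MRCA of ASV39 and ASV58 is the root of the tree.
From ASV39 up to that node: 5 branches. From ASV58 up to the same node: 3 branches. Total: 5 + 3 = 8.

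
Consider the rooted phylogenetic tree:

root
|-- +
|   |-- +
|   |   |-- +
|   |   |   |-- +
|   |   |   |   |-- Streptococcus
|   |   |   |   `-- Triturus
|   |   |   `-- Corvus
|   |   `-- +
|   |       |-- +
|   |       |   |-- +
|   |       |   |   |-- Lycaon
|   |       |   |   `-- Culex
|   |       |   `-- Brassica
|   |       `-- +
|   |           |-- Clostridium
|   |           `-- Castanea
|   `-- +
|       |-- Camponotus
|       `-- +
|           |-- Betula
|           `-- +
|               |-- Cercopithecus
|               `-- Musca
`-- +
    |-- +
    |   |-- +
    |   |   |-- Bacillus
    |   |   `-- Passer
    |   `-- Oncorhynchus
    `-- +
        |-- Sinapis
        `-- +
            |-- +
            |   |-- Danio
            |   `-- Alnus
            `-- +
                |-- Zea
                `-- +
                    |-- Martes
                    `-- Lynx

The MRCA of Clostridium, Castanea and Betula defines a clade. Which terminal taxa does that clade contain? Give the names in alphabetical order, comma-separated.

Tracing Clostridium: it sits inside (Clostridium,Castanea).
Tracing Castanea: it sits inside (Clostridium,Castanea).
Tracing Betula: it sits inside (Betula,(Cercopithecus,Musca)).
The smallest clade enclosing all 3 is ((((Streptococcus,Triturus),Corvus),(((Lycaon,Culex),Brassica),(Clostridium,Castanea))),(Camponotus,(Betula,(Cercopithecus,Musca)))); the answer is its 12 terminal taxa in alphabetical order.

Betula, Brassica, Camponotus, Castanea, Cercopithecus, Clostridium, Corvus, Culex, Lycaon, Musca, Streptococcus, Triturus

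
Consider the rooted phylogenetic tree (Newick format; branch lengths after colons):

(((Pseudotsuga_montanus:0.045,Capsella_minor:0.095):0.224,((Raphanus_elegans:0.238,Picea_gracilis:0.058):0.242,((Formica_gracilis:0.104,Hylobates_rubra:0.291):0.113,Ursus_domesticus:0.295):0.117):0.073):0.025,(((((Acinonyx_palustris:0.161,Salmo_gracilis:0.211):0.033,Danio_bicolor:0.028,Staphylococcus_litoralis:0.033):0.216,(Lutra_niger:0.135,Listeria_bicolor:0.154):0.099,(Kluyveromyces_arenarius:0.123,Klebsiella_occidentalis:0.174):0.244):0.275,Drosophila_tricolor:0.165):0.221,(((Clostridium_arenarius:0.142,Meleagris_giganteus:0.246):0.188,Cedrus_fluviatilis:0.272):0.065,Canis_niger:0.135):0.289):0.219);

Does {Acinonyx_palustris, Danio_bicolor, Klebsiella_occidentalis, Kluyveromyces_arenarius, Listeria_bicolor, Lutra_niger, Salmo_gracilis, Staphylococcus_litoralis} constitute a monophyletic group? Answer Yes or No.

The most recent common ancestor of these taxa subtends (((Acinonyx_palustris,Salmo_gracilis),Danio_bicolor,Staphylococcus_litoralis),(Lutra_niger,Listeria_bicolor),(Kluyveromyces_arenarius,Klebsiella_occidentalis)).
That clade has exactly 8 tips — every listed taxon and nothing else — so the group is monophyletic.

Yes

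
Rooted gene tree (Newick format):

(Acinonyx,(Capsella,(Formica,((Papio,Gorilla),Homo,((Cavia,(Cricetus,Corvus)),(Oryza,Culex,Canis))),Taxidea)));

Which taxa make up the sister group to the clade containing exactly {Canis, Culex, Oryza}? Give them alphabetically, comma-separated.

Cavia, Corvus, Cricetus

The clade containing exactly {Canis, Culex, Oryza} attaches to the tree at the node subtending ((Cavia,(Cricetus,Corvus)),(Oryza,Culex,Canis)).
The other lineage descending from that same node — the sister group — is (Cavia,(Cricetus,Corvus)); its 3 tips in alphabetical order are the answer.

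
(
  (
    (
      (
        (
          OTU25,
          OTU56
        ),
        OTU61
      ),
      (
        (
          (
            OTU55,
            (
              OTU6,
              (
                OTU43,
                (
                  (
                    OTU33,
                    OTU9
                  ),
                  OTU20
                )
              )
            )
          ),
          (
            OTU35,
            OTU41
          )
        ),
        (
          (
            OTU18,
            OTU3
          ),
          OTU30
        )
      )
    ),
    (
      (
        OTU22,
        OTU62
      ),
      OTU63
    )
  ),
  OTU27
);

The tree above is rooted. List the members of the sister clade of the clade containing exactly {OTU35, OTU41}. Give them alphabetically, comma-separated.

OTU20, OTU33, OTU43, OTU55, OTU6, OTU9

The clade containing exactly {OTU35, OTU41} attaches to the tree at the node subtending ((OTU55,(OTU6,(OTU43,((OTU33,OTU9),OTU20)))),(OTU35,OTU41)).
The other lineage descending from that same node — the sister group — is (OTU55,(OTU6,(OTU43,((OTU33,OTU9),OTU20)))); its 6 tips in alphabetical order are the answer.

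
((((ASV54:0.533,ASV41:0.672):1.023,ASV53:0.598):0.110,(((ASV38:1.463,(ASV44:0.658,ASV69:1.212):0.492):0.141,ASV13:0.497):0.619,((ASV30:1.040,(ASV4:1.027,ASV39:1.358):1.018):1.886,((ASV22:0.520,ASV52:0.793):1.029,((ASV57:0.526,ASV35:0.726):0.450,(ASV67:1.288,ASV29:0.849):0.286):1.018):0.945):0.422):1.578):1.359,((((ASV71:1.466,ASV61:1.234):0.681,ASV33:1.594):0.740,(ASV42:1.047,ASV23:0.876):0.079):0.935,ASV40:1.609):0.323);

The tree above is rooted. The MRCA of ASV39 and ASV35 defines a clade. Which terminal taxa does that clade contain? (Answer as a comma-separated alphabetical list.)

Tracing ASV39: it sits inside (ASV4,ASV39).
Tracing ASV35: it sits inside (ASV57,ASV35).
The smallest clade enclosing both is ((ASV30,(ASV4,ASV39)),((ASV22,ASV52),((ASV57,ASV35),(ASV67,ASV29)))); the answer is its 9 terminal taxa in alphabetical order.

ASV22, ASV29, ASV30, ASV35, ASV39, ASV4, ASV52, ASV57, ASV67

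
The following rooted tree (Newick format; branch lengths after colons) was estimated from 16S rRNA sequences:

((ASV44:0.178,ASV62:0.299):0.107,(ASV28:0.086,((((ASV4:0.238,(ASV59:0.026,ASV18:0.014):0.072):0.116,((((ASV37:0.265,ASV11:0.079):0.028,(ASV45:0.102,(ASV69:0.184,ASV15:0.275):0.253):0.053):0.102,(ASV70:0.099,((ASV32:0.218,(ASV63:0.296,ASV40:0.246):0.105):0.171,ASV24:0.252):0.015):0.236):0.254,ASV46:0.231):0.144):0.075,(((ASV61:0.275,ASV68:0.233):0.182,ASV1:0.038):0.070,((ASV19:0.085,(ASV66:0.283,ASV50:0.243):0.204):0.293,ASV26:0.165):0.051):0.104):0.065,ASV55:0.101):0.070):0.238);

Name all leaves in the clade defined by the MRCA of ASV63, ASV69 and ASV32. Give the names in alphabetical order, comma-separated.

ASV11, ASV15, ASV24, ASV32, ASV37, ASV40, ASV45, ASV63, ASV69, ASV70

Tracing ASV63: it sits inside (ASV63,ASV40).
Tracing ASV69: it sits inside (ASV69,ASV15).
Tracing ASV32: it sits inside (ASV32,(ASV63,ASV40)).
The smallest clade enclosing all 3 is (((ASV37,ASV11),(ASV45,(ASV69,ASV15))),(ASV70,((ASV32,(ASV63,ASV40)),ASV24))); the answer is its 10 terminal taxa in alphabetical order.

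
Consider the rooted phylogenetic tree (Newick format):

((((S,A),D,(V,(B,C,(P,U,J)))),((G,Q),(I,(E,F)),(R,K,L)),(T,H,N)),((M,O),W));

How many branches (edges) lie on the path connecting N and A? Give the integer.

The MRCA of N and A is the node subtending (((S,A),D,(V,(B,C,(P,U,J)))),((G,Q),(I,(E,F)),(R,K,L)),(T,H,N)).
From N up to that node: 2 branches. From A up to the same node: 3 branches. Total: 2 + 3 = 5.

5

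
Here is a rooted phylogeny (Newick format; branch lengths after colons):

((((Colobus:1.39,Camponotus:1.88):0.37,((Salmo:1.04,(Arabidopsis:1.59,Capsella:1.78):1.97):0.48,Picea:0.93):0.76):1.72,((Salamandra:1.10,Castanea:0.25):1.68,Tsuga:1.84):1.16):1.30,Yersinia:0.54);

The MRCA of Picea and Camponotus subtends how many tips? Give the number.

6

The MRCA of Picea and Camponotus is the node subtending ((Colobus,Camponotus),((Salmo,(Arabidopsis,Capsella)),Picea)).
That clade contains 6 terminal taxa: Arabidopsis, Camponotus, Capsella, Colobus, Picea, Salmo.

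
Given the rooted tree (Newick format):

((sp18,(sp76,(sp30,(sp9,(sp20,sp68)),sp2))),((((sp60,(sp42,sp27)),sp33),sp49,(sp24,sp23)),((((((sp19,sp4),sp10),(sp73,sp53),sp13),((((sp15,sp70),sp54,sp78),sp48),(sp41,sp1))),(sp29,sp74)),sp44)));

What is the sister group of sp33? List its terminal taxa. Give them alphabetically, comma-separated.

sp27, sp42, sp60

sp33 attaches to the tree at the node subtending ((sp60,(sp42,sp27)),sp33).
The other lineage descending from that same node — the sister group — is (sp60,(sp42,sp27)); its 3 tips in alphabetical order are the answer.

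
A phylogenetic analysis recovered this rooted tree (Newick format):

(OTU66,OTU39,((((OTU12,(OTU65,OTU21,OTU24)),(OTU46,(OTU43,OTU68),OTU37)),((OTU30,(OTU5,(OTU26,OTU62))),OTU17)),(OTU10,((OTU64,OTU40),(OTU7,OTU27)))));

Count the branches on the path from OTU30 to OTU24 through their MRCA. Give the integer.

7

The MRCA of OTU30 and OTU24 is the node subtending (((OTU12,(OTU65,OTU21,OTU24)),(OTU46,(OTU43,OTU68),OTU37)),((OTU30,(OTU5,(OTU26,OTU62))),OTU17)).
From OTU30 up to that node: 3 branches. From OTU24 up to the same node: 4 branches. Total: 3 + 4 = 7.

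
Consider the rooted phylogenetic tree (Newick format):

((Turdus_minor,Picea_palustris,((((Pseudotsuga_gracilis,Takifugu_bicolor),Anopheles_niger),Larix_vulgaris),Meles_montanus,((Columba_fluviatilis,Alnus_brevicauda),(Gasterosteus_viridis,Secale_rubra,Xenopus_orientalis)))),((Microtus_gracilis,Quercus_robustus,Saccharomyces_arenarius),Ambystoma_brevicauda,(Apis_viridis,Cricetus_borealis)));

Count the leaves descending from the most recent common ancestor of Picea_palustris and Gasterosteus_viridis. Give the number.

12

The MRCA of Picea_palustris and Gasterosteus_viridis is the node subtending (Turdus_minor,Picea_palustris,((((Pseudotsuga_gracilis,Takifugu_bicolor),Anopheles_niger),Larix_vulgaris),Meles_montanus,((Columba_fluviatilis,Alnus_brevicauda),(Gasterosteus_viridis,Secale_rubra,Xenopus_orientalis)))).
That clade contains 12 terminal taxa: Alnus_brevicauda, Anopheles_niger, Columba_fluviatilis, Gasterosteus_viridis, Larix_vulgaris, Meles_montanus, Picea_palustris, Pseudotsuga_gracilis, Secale_rubra, Takifugu_bicolor, Turdus_minor, Xenopus_orientalis.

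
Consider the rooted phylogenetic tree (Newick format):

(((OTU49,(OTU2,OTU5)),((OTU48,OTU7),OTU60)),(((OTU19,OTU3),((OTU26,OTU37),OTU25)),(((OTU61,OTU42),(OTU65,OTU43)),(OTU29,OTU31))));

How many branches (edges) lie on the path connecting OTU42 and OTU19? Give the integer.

The MRCA of OTU42 and OTU19 is the node subtending (((OTU19,OTU3),((OTU26,OTU37),OTU25)),(((OTU61,OTU42),(OTU65,OTU43)),(OTU29,OTU31))).
From OTU42 up to that node: 4 branches. From OTU19 up to the same node: 3 branches. Total: 4 + 3 = 7.

7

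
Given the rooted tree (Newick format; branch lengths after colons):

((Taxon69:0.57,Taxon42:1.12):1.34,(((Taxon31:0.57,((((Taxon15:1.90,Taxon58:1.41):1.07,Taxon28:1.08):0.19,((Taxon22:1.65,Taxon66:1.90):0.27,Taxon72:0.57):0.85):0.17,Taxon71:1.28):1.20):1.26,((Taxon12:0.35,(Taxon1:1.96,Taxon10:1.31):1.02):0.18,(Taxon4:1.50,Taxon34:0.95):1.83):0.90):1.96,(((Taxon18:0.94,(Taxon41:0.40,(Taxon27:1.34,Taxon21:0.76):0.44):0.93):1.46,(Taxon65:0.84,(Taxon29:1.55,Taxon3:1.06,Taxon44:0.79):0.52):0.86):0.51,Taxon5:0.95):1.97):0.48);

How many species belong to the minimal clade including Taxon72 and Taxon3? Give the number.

22

The MRCA of Taxon72 and Taxon3 is the node subtending (((Taxon31,((((Taxon15,Taxon58),Taxon28),((Taxon22,Taxon66),Taxon72)),Taxon71)),((Taxon12,(Taxon1,Taxon10)),(Taxon4,Taxon34))),(((Taxon18,(Taxon41,(Taxon27,Taxon21))),(Taxon65,(Taxon29,Taxon3,Taxon44))),Taxon5)).
That clade contains 22 terminal taxa: Taxon1, Taxon10, Taxon12, Taxon15, Taxon18, Taxon21, Taxon22, Taxon27, Taxon28, Taxon29, Taxon3, Taxon31, Taxon34, Taxon4, Taxon41, Taxon44, Taxon5, Taxon58, Taxon65, Taxon66, Taxon71, Taxon72.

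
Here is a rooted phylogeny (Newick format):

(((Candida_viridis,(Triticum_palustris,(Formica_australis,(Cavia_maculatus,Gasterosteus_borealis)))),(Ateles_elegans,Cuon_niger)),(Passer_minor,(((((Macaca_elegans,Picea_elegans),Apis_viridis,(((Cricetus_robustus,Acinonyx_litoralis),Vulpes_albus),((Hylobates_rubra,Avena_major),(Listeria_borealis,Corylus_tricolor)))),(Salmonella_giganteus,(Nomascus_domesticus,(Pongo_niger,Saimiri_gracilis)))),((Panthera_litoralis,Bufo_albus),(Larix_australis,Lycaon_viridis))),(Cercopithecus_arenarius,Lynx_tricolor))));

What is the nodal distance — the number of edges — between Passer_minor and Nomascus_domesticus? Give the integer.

7

The MRCA of Passer_minor and Nomascus_domesticus is the node subtending (Passer_minor,(((((Macaca_elegans,Picea_elegans),Apis_viridis,(((Cricetus_robustus,Acinonyx_litoralis),Vulpes_albus),((Hylobates_rubra,Avena_major),(Listeria_borealis,Corylus_tricolor)))),(Salmonella_giganteus,(Nomascus_domesticus,(Pongo_niger,Saimiri_gracilis)))),((Panthera_litoralis,Bufo_albus),(Larix_australis,Lycaon_viridis))),(Cercopithecus_arenarius,Lynx_tricolor))).
From Passer_minor up to that node: 1 branch. From Nomascus_domesticus up to the same node: 6 branches. Total: 1 + 6 = 7.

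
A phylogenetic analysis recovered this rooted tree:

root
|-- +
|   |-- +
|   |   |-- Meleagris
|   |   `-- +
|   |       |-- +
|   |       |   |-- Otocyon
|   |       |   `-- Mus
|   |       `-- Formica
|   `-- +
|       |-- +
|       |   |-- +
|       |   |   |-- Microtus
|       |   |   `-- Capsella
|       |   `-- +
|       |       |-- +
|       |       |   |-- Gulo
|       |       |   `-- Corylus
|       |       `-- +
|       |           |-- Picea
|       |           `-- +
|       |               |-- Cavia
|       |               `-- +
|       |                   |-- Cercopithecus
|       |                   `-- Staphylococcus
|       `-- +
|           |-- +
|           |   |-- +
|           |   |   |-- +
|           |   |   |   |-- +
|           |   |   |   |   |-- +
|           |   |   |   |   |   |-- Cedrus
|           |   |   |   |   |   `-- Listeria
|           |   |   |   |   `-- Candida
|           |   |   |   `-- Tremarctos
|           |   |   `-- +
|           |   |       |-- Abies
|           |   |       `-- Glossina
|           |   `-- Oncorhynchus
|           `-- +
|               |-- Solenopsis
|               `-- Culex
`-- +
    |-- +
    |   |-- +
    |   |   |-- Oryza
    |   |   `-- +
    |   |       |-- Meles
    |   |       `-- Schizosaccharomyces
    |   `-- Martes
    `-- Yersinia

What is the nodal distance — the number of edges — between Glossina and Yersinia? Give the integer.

9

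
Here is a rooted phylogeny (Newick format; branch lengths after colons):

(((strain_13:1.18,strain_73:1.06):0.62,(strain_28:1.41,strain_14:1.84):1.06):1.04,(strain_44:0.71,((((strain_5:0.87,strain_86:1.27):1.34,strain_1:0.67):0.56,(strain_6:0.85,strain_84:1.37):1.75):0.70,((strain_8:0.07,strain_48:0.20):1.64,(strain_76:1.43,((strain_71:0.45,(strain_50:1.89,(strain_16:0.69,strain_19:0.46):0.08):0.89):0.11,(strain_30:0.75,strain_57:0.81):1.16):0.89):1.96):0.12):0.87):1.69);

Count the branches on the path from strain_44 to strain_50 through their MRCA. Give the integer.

8

The MRCA of strain_44 and strain_50 is the node subtending (strain_44,((((strain_5,strain_86),strain_1),(strain_6,strain_84)),((strain_8,strain_48),(strain_76,((strain_71,(strain_50,(strain_16,strain_19))),(strain_30,strain_57)))))).
From strain_44 up to that node: 1 branch. From strain_50 up to the same node: 7 branches. Total: 1 + 7 = 8.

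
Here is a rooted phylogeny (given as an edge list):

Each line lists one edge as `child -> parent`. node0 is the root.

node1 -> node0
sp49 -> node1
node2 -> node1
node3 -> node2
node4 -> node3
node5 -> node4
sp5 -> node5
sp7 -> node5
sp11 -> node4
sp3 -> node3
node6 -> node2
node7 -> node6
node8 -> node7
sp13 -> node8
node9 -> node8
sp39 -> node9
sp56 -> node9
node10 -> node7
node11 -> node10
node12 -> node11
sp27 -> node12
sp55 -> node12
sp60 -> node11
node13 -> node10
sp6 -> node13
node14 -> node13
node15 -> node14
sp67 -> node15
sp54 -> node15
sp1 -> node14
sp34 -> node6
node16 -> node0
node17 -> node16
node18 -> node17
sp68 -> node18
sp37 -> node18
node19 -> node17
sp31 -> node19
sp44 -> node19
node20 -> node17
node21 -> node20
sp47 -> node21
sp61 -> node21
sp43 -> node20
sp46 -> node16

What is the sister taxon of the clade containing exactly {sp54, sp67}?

sp1

The clade containing exactly {sp54, sp67} attaches to the tree at the node subtending ((sp67,sp54),sp1).
The other lineage descending from that same node — the sister group — is the single tip sp1.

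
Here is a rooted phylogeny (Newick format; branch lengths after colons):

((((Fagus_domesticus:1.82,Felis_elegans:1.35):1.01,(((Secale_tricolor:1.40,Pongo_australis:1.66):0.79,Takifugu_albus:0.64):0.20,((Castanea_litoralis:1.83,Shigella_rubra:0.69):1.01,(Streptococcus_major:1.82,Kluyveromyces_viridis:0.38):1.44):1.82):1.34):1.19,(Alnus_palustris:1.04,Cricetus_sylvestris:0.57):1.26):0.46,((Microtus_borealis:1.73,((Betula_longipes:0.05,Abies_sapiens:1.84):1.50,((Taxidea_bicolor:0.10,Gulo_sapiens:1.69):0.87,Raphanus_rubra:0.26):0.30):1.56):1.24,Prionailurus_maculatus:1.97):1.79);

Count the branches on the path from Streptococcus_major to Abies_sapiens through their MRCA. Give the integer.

The MRCA of Streptococcus_major and Abies_sapiens is the root of the tree.
From Streptococcus_major up to that node: 6 branches. From Abies_sapiens up to the same node: 5 branches. Total: 6 + 5 = 11.

11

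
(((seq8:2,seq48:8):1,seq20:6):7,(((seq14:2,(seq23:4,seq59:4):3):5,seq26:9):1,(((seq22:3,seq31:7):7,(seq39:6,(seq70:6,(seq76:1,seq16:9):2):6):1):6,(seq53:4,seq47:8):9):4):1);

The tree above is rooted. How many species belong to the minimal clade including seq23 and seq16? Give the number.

12

The MRCA of seq23 and seq16 is the node subtending (((seq14,(seq23,seq59)),seq26),(((seq22,seq31),(seq39,(seq70,(seq76,seq16)))),(seq53,seq47))).
That clade contains 12 terminal taxa: seq14, seq16, seq22, seq23, seq26, seq31, seq39, seq47, seq53, seq59, seq70, seq76.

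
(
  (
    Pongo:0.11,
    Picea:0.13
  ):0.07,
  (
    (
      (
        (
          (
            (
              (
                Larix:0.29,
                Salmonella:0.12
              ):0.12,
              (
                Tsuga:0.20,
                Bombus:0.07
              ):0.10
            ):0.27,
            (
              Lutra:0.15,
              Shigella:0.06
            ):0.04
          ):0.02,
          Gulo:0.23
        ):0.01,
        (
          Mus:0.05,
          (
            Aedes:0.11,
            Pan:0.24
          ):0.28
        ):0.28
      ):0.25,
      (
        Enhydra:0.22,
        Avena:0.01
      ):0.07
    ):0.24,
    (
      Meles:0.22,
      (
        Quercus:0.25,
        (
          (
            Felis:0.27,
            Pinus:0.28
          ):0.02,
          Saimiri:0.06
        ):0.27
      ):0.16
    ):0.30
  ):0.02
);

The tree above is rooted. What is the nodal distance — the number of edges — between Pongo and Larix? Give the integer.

10

The MRCA of Pongo and Larix is the root of the tree.
From Pongo up to that node: 2 branches. From Larix up to the same node: 8 branches. Total: 2 + 8 = 10.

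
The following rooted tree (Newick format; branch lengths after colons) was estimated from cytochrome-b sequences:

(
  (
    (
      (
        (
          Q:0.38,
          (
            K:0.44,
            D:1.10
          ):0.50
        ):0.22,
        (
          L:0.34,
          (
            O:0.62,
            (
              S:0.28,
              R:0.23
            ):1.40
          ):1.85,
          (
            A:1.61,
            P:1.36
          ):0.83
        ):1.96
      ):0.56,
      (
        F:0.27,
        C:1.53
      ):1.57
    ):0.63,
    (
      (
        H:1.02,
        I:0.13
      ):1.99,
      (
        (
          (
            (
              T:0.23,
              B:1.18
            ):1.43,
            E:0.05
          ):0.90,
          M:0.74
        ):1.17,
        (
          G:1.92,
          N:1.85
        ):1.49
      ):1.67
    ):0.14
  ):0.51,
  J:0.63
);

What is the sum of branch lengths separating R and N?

11.78

The path runs R → … → MRCA → … → N; the MRCA is the node subtending ((((Q,(K,D)),(L,(O,(S,R)),(A,P))),(F,C)),((H,I),((((T,B),E),M),(G,N)))).
Branch lengths along that path: 0.23 + 1.40 + 1.85 + 1.96 + 0.56 + 0.63 + 0.14 + 1.67 + 1.49 + 1.85 = 11.78.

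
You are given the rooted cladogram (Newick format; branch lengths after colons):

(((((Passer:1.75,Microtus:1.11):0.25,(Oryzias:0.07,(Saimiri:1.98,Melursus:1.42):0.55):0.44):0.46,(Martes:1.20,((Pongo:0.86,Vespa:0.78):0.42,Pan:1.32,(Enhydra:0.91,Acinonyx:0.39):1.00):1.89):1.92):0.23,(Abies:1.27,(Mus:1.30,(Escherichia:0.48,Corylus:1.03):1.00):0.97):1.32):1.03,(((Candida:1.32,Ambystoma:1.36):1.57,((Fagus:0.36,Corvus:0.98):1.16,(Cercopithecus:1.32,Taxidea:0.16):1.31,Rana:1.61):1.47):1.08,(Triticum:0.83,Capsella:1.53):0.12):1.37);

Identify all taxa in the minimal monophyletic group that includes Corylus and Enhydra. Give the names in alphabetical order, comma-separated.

Abies, Acinonyx, Corylus, Enhydra, Escherichia, Martes, Melursus, Microtus, Mus, Oryzias, Pan, Passer, Pongo, Saimiri, Vespa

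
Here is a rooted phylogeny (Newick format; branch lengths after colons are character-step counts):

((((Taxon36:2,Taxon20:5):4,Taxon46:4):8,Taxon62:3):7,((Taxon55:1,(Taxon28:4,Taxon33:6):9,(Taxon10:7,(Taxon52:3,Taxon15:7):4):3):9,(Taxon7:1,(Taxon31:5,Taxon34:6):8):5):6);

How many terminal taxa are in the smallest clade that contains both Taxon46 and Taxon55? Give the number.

13

The MRCA of Taxon46 and Taxon55 is the root, so the clade is the entire tree.
That clade contains 13 terminal taxa: Taxon10, Taxon15, Taxon20, Taxon28, Taxon31, Taxon33, Taxon34, Taxon36, Taxon46, Taxon52, Taxon55, Taxon62, Taxon7.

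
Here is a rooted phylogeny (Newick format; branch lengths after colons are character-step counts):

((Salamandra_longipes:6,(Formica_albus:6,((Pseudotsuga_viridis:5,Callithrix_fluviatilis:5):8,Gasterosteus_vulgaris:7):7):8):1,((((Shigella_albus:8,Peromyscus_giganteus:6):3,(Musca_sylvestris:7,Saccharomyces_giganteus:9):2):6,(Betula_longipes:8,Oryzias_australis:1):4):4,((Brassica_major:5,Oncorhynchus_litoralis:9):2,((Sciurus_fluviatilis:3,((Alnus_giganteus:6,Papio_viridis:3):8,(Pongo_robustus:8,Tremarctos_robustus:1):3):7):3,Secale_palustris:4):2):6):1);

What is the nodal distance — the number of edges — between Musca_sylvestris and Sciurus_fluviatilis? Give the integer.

8

The MRCA of Musca_sylvestris and Sciurus_fluviatilis is the node subtending ((((Shigella_albus,Peromyscus_giganteus),(Musca_sylvestris,Saccharomyces_giganteus)),(Betula_longipes,Oryzias_australis)),((Brassica_major,Oncorhynchus_litoralis),((Sciurus_fluviatilis,((Alnus_giganteus,Papio_viridis),(Pongo_robustus,Tremarctos_robustus))),Secale_palustris))).
From Musca_sylvestris up to that node: 4 branches. From Sciurus_fluviatilis up to the same node: 4 branches. Total: 4 + 4 = 8.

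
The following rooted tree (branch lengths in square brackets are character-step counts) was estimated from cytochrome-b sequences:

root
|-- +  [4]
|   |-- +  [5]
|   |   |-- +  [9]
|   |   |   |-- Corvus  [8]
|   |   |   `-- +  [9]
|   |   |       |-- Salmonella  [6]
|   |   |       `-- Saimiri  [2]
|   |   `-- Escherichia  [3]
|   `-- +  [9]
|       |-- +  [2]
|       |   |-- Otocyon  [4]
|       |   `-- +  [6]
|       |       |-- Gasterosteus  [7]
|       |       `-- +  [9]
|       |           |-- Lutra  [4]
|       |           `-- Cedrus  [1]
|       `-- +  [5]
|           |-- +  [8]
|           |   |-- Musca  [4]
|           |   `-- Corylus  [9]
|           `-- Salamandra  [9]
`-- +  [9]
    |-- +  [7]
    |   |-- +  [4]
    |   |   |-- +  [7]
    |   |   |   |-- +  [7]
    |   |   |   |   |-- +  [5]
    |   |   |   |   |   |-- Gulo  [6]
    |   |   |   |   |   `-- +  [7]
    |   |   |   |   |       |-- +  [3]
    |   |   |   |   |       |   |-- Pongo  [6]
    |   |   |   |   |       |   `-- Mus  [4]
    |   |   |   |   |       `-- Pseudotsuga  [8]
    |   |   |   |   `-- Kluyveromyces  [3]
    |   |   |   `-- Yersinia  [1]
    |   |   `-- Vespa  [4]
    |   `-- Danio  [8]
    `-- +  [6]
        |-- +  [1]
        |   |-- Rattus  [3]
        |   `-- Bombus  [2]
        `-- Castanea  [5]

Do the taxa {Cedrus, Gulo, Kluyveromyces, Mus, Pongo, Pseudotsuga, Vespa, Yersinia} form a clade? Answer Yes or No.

No

The MRCA of the listed taxa is the root, so the smallest clade containing them is the whole tree.
That clade also contains Bombus, Castanea, Corvus, Corylus, Danio, Escherichia, Gasterosteus, Lutra, Musca, Otocyon, Rattus, Saimiri, Salamandra, Salmonella, which are not in the proposed group, so the group is not monophyletic.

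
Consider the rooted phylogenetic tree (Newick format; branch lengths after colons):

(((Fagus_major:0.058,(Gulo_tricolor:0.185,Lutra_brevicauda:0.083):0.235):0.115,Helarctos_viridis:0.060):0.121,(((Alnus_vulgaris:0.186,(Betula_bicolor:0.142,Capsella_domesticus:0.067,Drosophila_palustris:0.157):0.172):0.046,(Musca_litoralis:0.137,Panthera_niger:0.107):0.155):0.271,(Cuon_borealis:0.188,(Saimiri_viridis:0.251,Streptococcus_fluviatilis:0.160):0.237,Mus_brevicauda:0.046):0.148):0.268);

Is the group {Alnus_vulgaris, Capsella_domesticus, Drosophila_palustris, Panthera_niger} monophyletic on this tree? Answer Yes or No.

The MRCA of the listed taxa subtends ((Alnus_vulgaris,(Betula_bicolor,Capsella_domesticus,Drosophila_palustris)),(Musca_litoralis,Panthera_niger)).
That clade also contains Betula_bicolor, Musca_litoralis, which are not in the proposed group, so the group is not monophyletic.

No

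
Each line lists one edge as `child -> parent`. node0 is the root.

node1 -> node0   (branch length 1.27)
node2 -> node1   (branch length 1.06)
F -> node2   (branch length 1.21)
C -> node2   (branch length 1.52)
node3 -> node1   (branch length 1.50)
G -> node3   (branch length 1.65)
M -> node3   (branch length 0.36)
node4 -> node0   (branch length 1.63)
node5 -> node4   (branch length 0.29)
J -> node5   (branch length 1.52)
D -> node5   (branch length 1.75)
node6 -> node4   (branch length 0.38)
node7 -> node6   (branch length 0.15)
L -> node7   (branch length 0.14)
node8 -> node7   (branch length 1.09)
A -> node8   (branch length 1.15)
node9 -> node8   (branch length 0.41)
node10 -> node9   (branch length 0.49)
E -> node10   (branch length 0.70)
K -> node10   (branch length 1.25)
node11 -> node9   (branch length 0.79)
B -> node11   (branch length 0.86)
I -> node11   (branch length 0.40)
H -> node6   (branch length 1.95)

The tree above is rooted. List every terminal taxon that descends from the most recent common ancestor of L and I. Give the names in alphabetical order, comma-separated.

A, B, E, I, K, L

Tracing L: it sits inside (L,(A,((E,K),(B,I)))).
Tracing I: it sits inside (B,I).
The smallest clade enclosing both is (L,(A,((E,K),(B,I)))); the answer is its 6 terminal taxa in alphabetical order.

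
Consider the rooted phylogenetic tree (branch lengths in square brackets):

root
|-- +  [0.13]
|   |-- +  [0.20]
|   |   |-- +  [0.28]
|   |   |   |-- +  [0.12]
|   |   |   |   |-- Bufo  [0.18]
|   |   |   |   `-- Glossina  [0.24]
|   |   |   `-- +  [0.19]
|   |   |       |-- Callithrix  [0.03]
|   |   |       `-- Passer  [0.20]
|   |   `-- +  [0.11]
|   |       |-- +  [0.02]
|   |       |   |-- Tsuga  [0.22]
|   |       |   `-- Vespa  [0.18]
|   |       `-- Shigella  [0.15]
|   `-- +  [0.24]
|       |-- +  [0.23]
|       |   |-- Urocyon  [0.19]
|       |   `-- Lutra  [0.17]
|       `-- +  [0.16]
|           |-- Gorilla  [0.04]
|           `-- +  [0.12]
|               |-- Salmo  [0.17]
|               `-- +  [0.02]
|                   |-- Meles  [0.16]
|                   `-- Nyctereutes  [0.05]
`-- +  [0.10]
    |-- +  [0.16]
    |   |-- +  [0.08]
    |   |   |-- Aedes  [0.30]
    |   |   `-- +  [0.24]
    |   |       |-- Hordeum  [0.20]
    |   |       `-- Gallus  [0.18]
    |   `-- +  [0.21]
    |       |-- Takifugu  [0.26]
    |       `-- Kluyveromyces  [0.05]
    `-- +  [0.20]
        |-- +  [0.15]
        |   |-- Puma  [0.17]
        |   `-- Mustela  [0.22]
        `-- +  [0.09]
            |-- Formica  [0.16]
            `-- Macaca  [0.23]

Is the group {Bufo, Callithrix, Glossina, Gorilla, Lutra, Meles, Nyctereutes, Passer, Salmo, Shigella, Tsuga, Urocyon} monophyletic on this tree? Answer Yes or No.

The MRCA of the listed taxa subtends ((((Bufo,Glossina),(Callithrix,Passer)),((Tsuga,Vespa),Shigella)),((Urocyon,Lutra),(Gorilla,(Salmo,(Meles,Nyctereutes))))).
That clade also contains Vespa, which is not in the proposed group, so the group is not monophyletic.

No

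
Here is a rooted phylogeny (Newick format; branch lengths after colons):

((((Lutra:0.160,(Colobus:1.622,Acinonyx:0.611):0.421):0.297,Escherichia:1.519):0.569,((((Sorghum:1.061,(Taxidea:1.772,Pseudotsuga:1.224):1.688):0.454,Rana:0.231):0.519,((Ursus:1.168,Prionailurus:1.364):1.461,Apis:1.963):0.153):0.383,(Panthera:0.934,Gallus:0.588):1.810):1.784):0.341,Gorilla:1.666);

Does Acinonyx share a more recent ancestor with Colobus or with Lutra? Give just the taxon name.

The MRCA of Acinonyx and Colobus subtends (Colobus,Acinonyx) (2 taxa).
The MRCA of Acinonyx and Lutra subtends (Lutra,(Colobus,Acinonyx)) (3 taxa).
The first is nested inside the second, so Acinonyx shares a more recent common ancestor with Colobus.

Colobus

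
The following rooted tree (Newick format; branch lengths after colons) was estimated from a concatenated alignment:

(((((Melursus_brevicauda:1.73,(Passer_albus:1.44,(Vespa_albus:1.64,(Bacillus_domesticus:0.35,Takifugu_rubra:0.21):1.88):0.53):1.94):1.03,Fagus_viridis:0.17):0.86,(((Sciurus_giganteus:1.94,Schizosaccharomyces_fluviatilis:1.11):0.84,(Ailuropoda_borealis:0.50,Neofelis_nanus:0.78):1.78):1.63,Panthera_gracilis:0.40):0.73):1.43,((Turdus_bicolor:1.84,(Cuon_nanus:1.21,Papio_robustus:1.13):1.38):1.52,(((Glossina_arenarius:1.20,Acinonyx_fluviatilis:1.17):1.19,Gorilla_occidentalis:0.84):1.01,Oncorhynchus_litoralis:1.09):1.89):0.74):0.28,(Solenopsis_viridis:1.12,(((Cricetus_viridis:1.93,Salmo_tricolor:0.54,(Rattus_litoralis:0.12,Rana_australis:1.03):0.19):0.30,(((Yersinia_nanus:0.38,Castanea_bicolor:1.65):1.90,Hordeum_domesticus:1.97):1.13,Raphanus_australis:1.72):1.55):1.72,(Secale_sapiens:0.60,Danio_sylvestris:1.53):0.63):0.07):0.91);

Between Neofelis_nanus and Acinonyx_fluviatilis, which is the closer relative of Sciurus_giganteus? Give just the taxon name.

Neofelis_nanus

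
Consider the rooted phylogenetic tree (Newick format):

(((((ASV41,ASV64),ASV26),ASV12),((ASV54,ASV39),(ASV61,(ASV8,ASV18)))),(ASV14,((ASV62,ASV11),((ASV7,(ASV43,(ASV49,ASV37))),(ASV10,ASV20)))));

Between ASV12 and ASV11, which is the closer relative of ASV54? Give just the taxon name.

The MRCA of ASV54 and ASV12 subtends ((((ASV41,ASV64),ASV26),ASV12),((ASV54,ASV39),(ASV61,(ASV8,ASV18)))) (9 taxa).
The MRCA of ASV54 and ASV11 is the root, subtending the entire tree (18 taxa).
The first is nested inside the second, so ASV54 shares a more recent common ancestor with ASV12.

ASV12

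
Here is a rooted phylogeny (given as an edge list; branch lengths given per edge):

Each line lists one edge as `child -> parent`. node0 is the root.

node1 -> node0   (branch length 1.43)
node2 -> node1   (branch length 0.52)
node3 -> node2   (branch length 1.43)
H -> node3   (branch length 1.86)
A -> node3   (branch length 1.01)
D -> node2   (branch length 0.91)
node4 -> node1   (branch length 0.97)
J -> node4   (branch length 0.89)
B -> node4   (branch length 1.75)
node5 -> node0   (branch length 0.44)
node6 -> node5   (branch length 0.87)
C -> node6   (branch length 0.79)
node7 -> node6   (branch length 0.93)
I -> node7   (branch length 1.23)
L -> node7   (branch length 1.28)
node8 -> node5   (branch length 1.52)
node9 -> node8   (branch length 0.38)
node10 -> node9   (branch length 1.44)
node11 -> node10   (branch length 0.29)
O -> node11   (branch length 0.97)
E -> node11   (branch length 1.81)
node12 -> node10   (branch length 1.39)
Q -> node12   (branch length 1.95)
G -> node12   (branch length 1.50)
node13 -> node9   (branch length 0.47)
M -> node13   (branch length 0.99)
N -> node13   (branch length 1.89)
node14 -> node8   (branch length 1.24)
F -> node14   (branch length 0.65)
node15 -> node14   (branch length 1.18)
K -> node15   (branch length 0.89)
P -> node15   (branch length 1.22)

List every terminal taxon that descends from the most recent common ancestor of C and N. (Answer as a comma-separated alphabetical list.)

C, E, F, G, I, K, L, M, N, O, P, Q

Tracing C: it sits inside (C,(I,L)).
Tracing N: it sits inside (M,N).
The smallest clade enclosing both is ((C,(I,L)),((((O,E),(Q,G)),(M,N)),(F,(K,P)))); the answer is its 12 terminal taxa in alphabetical order.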